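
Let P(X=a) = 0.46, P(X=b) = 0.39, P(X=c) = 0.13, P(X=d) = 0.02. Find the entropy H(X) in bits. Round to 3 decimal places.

1.541 bits

H(X) = −Σ p·log₂ p.
  −(0.46)·log₂(0.46) = 0.5153
  −(0.39)·log₂(0.39) = 0.5298
  −(0.13)·log₂(0.13) = 0.3826
  −(0.02)·log₂(0.02) = 0.1129
Sum: 0.5153 + 0.5298 + 0.3826 + 0.1129 = 1.541 bits.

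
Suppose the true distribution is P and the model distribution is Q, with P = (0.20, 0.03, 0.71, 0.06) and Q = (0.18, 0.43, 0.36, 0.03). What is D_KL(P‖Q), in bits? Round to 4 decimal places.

0.6708 bits

D(P‖Q) = Σ p·log₂(p/q).
  0.20·log₂(0.20/0.18) = 0.03040
  0.03·log₂(0.03/0.43) = -0.11524
  0.71·log₂(0.71/0.36) = 0.69567
  0.06·log₂(0.06/0.03) = 0.06000
D(P‖Q) = 0.6708 bits.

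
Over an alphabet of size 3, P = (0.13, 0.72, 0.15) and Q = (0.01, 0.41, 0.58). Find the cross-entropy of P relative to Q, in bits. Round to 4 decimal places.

1.9077 bits

H(P,Q) = −Σ p·log₂ q.
  −0.13·log₂(0.01) = 0.86370
  −0.72·log₂(0.41) = 0.92614
  −0.15·log₂(0.58) = 0.11788
H(P,Q) = 1.9077 bits.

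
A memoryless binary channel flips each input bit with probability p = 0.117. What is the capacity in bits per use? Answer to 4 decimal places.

0.4793 bits

Binary symmetric channel: C = 1 − h₂(ε) where h₂ is the binary entropy function.
h₂(0.117) = −0.117·log₂0.117 − 0.883·log₂0.883 = 0.5207.
C = 1 − 0.5207 = 0.4793 bits per channel use.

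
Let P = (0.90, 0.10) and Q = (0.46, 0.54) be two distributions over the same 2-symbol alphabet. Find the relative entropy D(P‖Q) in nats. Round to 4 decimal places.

0.4354 nats

D(P‖Q) = Σ p·ln(p/q).
  0.90·ln(0.90/0.46) = 0.60405
  0.10·ln(0.10/0.54) = -0.16864
D(P‖Q) = 0.4354 nats.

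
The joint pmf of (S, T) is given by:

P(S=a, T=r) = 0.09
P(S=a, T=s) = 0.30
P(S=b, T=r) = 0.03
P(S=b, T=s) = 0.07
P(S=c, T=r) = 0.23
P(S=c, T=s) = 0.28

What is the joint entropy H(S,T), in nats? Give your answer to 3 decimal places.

1.564 nats

H(S,T) = −Σ p(x,y)·ln p(x,y) over all 6 cells.
  cell (a,r): −0.09·ln0.09 = 0.2167
  cell (a,s): −0.30·ln0.30 = 0.3612
  cell (b,r): −0.03·ln0.03 = 0.1052
  cell (b,s): −0.07·ln0.07 = 0.1861
  cell (c,r): −0.23·ln0.23 = 0.3380
  cell (c,s): −0.28·ln0.28 = 0.3564
Sum = 1.564 nats.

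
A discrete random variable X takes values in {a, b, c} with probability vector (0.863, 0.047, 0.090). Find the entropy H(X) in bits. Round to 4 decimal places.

0.7034 bits

H(X) = −Σ p·log₂ p.
  −(0.863)·log₂(0.863) = 0.18345
  −(0.047)·log₂(0.047) = 0.20733
  −(0.090)·log₂(0.090) = 0.31265
Sum: 0.18345 + 0.20733 + 0.31265 = 0.7034 bits.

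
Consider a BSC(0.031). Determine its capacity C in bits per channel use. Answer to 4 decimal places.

0.8006 bits

Binary symmetric channel: C = 1 − h₂(ε) where h₂ is the binary entropy function.
h₂(0.031) = −0.031·log₂0.031 − 0.969·log₂0.969 = 0.1994.
C = 1 − 0.1994 = 0.8006 bits per channel use.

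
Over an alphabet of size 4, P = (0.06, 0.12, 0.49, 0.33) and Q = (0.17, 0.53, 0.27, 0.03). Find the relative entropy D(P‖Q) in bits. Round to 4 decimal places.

D(P‖Q) = Σ p·log₂(p/q).
  0.06·log₂(0.06/0.17) = -0.09015
  0.12·log₂(0.12/0.53) = -0.25715
  0.49·log₂(0.49/0.27) = 0.42131
  0.33·log₂(0.33/0.03) = 1.14161
D(P‖Q) = 1.2156 bits.

1.2156 bits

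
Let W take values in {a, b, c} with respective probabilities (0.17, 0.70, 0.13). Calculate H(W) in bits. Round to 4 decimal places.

1.1774 bits

H(W) = −Σ p·log₂ p.
  −(0.17)·log₂(0.17) = 0.43459
  −(0.70)·log₂(0.70) = 0.36020
  −(0.13)·log₂(0.13) = 0.38264
Sum: 0.43459 + 0.36020 + 0.38264 = 1.1774 bits.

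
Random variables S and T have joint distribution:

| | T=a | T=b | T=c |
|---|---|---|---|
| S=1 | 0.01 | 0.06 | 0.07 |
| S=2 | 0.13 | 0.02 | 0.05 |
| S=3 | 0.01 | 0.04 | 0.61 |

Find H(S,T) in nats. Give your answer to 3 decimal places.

1.371 nats

H(S,T) = −Σ p(x,y)·ln p(x,y) over all 9 cells.
  cell (1,a): −0.01·ln0.01 = 0.0461
  cell (1,b): −0.06·ln0.06 = 0.1688
  cell (1,c): −0.07·ln0.07 = 0.1861
  cell (2,a): −0.13·ln0.13 = 0.2652
  cell (2,b): −0.02·ln0.02 = 0.0782
  cell (2,c): −0.05·ln0.05 = 0.1498
  cell (3,a): −0.01·ln0.01 = 0.0461
  cell (3,b): −0.04·ln0.04 = 0.1288
  cell (3,c): −0.61·ln0.61 = 0.3015
Sum = 1.371 nats.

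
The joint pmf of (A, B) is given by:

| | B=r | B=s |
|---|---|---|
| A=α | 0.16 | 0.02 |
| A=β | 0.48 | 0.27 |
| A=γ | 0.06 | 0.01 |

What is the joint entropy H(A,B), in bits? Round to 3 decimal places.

H(A,B) = −Σ p(x,y)·log₂ p(x,y) over all 6 cells.
  cell (α,r): −0.16·log₂0.16 = 0.4230
  cell (α,s): −0.02·log₂0.02 = 0.1129
  cell (β,r): −0.48·log₂0.48 = 0.5083
  cell (β,s): −0.27·log₂0.27 = 0.5100
  cell (γ,r): −0.06·log₂0.06 = 0.2435
  cell (γ,s): −0.01·log₂0.01 = 0.0664
Sum = 1.864 bits.

1.864 bits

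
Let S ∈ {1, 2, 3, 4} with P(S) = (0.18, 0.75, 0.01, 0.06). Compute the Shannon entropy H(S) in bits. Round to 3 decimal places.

1.067 bits

H(S) = −Σ p·log₂ p.
  −(0.18)·log₂(0.18) = 0.4453
  −(0.75)·log₂(0.75) = 0.3113
  −(0.01)·log₂(0.01) = 0.0664
  −(0.06)·log₂(0.06) = 0.2435
Sum: 0.4453 + 0.3113 + 0.0664 + 0.2435 = 1.067 bits.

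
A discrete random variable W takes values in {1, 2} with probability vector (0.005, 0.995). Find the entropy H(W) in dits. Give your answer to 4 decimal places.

0.0137 dits

H(W) = −Σ p·log₁₀ p.
  −(0.005)·log₁₀(0.005) = 0.01151
  −(0.995)·log₁₀(0.995) = 0.00217
Sum: 0.01151 + 0.00217 = 0.0137 dits.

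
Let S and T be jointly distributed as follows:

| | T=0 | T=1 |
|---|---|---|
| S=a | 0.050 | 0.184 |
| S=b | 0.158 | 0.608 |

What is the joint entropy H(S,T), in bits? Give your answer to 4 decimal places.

H(S,T) = −Σ p(x,y)·log₂ p(x,y) over all 4 cells.
  cell (a,0): −0.050·log₂0.050 = 0.21610
  cell (a,1): −0.184·log₂0.184 = 0.44937
  cell (b,0): −0.158·log₂0.158 = 0.42060
  cell (b,1): −0.608·log₂0.608 = 0.43646
Sum = 1.5225 bits.

1.5225 bits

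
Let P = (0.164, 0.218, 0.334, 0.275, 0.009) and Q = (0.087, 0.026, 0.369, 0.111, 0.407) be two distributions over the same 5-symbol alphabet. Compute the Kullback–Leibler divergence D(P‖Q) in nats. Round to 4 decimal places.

D(P‖Q) = Σ p·ln(p/q).
  0.164·ln(0.164/0.087) = 0.10397
  0.218·ln(0.218/0.026) = 0.46355
  0.334·ln(0.334/0.369) = -0.03328
  0.275·ln(0.275/0.111) = 0.24949
  0.009·ln(0.009/0.407) = -0.03430
D(P‖Q) = 0.7494 nats.

0.7494 nats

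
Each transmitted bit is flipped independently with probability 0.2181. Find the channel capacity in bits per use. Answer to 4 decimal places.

0.2433 bits

Binary symmetric channel: C = 1 − h₂(ε) where h₂ is the binary entropy function.
h₂(0.2181) = −0.2181·log₂0.2181 − 0.7819·log₂0.7819 = 0.7567.
C = 1 − 0.7567 = 0.2433 bits per channel use.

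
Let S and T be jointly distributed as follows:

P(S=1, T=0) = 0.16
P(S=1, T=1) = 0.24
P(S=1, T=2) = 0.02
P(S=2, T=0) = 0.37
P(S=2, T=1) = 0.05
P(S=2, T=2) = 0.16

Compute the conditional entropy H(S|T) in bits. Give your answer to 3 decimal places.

0.751 bits

Chain rule: H(S|T) = H(S,T) − H(T).
Marginals: p(S) = (0.4200, 0.5800), p(T) = (0.5300, 0.2900, 0.1800).
H(S,T) = 2.1999 bits; H(T) = 1.4487 bits.
H(S|T) = 2.1999 − 1.4487 = 0.751 bits.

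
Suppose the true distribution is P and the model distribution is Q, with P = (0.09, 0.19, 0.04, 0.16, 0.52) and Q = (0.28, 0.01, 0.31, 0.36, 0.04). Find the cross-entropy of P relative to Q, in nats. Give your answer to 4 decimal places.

2.8737 nats

H(P,Q) = −Σ p·ln q.
  −0.09·ln(0.28) = 0.11457
  −0.19·ln(0.01) = 0.87498
  −0.04·ln(0.31) = 0.04685
  −0.16·ln(0.36) = 0.16346
  −0.52·ln(0.04) = 1.67382
H(P,Q) = 2.8737 nats.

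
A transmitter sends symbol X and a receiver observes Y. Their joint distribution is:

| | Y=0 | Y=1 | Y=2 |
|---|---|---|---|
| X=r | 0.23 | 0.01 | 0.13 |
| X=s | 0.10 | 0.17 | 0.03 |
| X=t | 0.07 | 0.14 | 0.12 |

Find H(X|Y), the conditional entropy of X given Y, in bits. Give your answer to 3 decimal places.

Chain rule: H(X|Y) = H(X,Y) − H(Y).
Marginals: p(X) = (0.3700, 0.3000, 0.3300), p(Y) = (0.4000, 0.3200, 0.2800).
H(X,Y) = 2.8880 bits; H(Y) = 1.5690 bits.
H(X|Y) = 2.8880 − 1.5690 = 1.319 bits.

1.319 bits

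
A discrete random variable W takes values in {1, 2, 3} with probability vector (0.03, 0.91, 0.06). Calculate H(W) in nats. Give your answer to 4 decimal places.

H(W) = −Σ p·ln p.
  −(0.03)·ln(0.03) = 0.10520
  −(0.91)·ln(0.91) = 0.08582
  −(0.06)·ln(0.06) = 0.16880
Sum: 0.10520 + 0.08582 + 0.16880 = 0.3598 nats.

0.3598 nats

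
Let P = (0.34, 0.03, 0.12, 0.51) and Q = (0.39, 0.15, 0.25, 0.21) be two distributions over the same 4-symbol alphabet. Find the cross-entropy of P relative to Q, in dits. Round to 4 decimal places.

0.5817 dits

H(P,Q) = −Σ p·log₁₀ q.
  −0.34·log₁₀(0.39) = 0.13904
  −0.03·log₁₀(0.15) = 0.02472
  −0.12·log₁₀(0.25) = 0.07225
  −0.51·log₁₀(0.21) = 0.34567
H(P,Q) = 0.5817 dits.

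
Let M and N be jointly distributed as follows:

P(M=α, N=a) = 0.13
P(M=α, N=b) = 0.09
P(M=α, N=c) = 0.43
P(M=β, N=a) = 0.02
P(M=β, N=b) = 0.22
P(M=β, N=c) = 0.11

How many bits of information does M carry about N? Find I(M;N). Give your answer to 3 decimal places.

0.186 bits

Marginals: p(M) = (0.6500, 0.3500), p(N) = (0.1500, 0.3100, 0.5400).
I(M;N) = Σ p(x,y)·log₂[p(x,y)/(p(x)p(y))].
  (α,a): 0.13·log₂(1.3333) = 0.0540
  (α,b): 0.09·log₂(0.4467) = -0.1047
  (α,c): 0.43·log₂(1.2251) = 0.1259
  (β,a): 0.02·log₂(0.3810) = -0.0278
  (β,b): 0.22·log₂(2.0276) = 0.2244
  (β,c): 0.11·log₂(0.5820) = -0.0859
Sum = 0.186 bits.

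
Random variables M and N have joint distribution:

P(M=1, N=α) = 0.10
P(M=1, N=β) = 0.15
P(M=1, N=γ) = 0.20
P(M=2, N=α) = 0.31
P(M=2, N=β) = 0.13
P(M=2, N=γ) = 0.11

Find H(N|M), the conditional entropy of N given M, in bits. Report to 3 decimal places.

1.471 bits

Marginals: p(M) = (0.4500, 0.5500), p(N) = (0.4100, 0.2800, 0.3100).
H(N|M) = Σ p(M) · H(N|M=·).
  M=1: p=0.4500, H(N|M=1) = 1.5305
  M=2: p=0.5500, H(N|M=2) = 1.4225
Weighted sum = 1.471 bits.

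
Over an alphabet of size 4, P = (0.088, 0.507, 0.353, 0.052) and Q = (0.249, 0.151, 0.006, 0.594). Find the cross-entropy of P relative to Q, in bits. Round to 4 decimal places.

H(P,Q) = −Σ p·log₂ q.
  −0.088·log₂(0.249) = 0.17651
  −0.507·log₂(0.151) = 1.38278
  −0.353·log₂(0.006) = 2.60543
  −0.052·log₂(0.594) = 0.03908
H(P,Q) = 4.2038 bits.

4.2038 bits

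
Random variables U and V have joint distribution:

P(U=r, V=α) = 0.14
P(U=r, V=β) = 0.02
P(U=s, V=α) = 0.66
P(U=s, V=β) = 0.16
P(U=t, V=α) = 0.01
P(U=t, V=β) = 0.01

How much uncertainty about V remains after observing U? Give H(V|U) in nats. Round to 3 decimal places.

0.479 nats

Chain rule: H(V|U) = H(U,V) − H(U).
Marginals: p(U) = (0.1600, 0.8200, 0.0200), p(V) = (0.8100, 0.1900).
H(U,V) = 1.0131 nats; H(U) = 0.5342 nats.
H(V|U) = 1.0131 − 0.5342 = 0.479 nats.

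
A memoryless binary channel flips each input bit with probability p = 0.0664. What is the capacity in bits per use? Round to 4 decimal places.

0.6477 bits

Binary symmetric channel: C = 1 − h₂(ε) where h₂ is the binary entropy function.
h₂(0.0664) = −0.0664·log₂0.0664 − 0.9336·log₂0.9336 = 0.3523.
C = 1 − 0.3523 = 0.6477 bits per channel use.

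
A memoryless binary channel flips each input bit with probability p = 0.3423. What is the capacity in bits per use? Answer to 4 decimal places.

Binary symmetric channel: C = 1 − h₂(ε) where h₂ is the binary entropy function.
h₂(0.3423) = −0.3423·log₂0.3423 − 0.6577·log₂0.6577 = 0.9270.
C = 1 − 0.9270 = 0.0730 bits per channel use.

0.0730 bits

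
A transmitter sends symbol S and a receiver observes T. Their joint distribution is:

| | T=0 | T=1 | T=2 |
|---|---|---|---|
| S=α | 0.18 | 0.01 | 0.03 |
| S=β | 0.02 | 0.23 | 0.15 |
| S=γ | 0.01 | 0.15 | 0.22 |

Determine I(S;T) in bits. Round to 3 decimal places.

Marginals: p(S) = (0.2200, 0.4000, 0.3800), p(T) = (0.2100, 0.3900, 0.4000).
I(S;T) = Σ p(x,y)·log₂[p(x,y)/(p(x)p(y))].
  (α,0): 0.18·log₂(3.8961) = 0.3532
  (α,1): 0.01·log₂(0.1166) = -0.0310
  (α,2): 0.03·log₂(0.3409) = -0.0466
  (β,0): 0.02·log₂(0.2381) = -0.0414
  (β,1): 0.23·log₂(1.4744) = 0.1288
  (β,2): 0.15·log₂(0.9375) = -0.0140
  (γ,0): 0.01·log₂(0.1253) = -0.0300
  (γ,1): 0.15·log₂(1.0121) = 0.0026
  (γ,2): 0.22·log₂(1.4474) = 0.1174
Sum = 0.439 bits.

0.439 bits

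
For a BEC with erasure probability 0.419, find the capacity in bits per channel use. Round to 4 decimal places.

0.5810 bits

Binary erasure channel: capacity C = 1 − ε.
C = 1 − 0.419 = 0.5810 bits per channel use.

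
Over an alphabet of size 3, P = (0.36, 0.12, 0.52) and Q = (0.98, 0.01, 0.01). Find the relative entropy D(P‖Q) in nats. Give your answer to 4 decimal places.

1.9923 nats

D(P‖Q) = Σ p·ln(p/q).
  0.36·ln(0.36/0.98) = -0.36052
  0.12·ln(0.12/0.01) = 0.29819
  0.52·ln(0.52/0.01) = 2.05465
D(P‖Q) = 1.9923 nats.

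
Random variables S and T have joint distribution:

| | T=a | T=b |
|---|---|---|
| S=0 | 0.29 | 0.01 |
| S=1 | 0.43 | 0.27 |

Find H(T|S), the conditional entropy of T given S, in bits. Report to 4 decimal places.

0.7366 bits

Chain rule: H(T|S) = H(S,T) − H(S).
Marginals: p(S) = (0.3000, 0.7000), p(T) = (0.7200, 0.2800).
H(S,T) = 1.6179 bits; H(S) = 0.8813 bits.
H(T|S) = 1.6179 − 0.8813 = 0.7366 bits.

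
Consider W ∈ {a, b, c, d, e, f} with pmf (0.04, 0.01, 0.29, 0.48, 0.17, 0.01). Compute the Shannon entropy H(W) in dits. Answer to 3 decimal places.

0.536 dits

H(W) = −Σ p·log₁₀ p.
  −(0.04)·log₁₀(0.04) = 0.0559
  −(0.01)·log₁₀(0.01) = 0.0200
  −(0.29)·log₁₀(0.29) = 0.1559
  −(0.48)·log₁₀(0.48) = 0.1530
  −(0.17)·log₁₀(0.17) = 0.1308
  −(0.01)·log₁₀(0.01) = 0.0200
Sum: 0.0559 + 0.0200 + 0.1559 + 0.1530 + 0.1308 + 0.0200 = 0.536 dits.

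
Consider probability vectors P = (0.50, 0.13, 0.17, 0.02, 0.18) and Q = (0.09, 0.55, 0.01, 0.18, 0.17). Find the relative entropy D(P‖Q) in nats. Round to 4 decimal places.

D(P‖Q) = Σ p·ln(p/q).
  0.50·ln(0.50/0.09) = 0.85740
  0.13·ln(0.13/0.55) = -0.18751
  0.17·ln(0.17/0.01) = 0.48165
  0.02·ln(0.02/0.18) = -0.04394
  0.18·ln(0.18/0.17) = 0.01029
D(P‖Q) = 1.1179 nats.

1.1179 nats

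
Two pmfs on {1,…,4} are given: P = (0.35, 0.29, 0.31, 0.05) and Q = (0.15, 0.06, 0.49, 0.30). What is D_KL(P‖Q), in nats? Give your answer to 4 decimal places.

D(P‖Q) = Σ p·ln(p/q).
  0.35·ln(0.35/0.15) = 0.29655
  0.29·ln(0.29/0.06) = 0.45691
  0.31·ln(0.31/0.49) = -0.14193
  0.05·ln(0.05/0.30) = -0.08959
D(P‖Q) = 0.5219 nats.

0.5219 nats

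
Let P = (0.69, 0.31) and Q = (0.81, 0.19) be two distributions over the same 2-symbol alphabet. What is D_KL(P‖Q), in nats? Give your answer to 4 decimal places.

D(P‖Q) = Σ p·ln(p/q).
  0.69·ln(0.69/0.81) = -0.11064
  0.31·ln(0.31/0.19) = 0.15176
D(P‖Q) = 0.0411 nats.

0.0411 nats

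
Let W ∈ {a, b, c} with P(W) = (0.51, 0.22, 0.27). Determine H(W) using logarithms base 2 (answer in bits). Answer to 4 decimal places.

1.4860 bits

H(W) = −Σ p·log₂ p.
  −(0.51)·log₂(0.51) = 0.49543
  −(0.22)·log₂(0.22) = 0.48057
  −(0.27)·log₂(0.27) = 0.51002
Sum: 0.49543 + 0.48057 + 0.51002 = 1.4860 bits.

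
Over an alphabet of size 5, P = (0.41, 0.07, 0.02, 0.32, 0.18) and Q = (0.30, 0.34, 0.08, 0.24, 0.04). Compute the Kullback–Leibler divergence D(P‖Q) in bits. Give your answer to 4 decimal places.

D(P‖Q) = Σ p·log₂(p/q).
  0.41·log₂(0.41/0.30) = 0.18477
  0.07·log₂(0.07/0.34) = -0.15961
  0.02·log₂(0.02/0.08) = -0.04000
  0.32·log₂(0.32/0.24) = 0.13281
  0.18·log₂(0.18/0.04) = 0.39059
D(P‖Q) = 0.5086 bits.

0.5086 bits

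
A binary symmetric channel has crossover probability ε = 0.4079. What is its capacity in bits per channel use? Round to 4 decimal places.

Binary symmetric channel: C = 1 − h₂(ε) where h₂ is the binary entropy function.
h₂(0.4079) = −0.4079·log₂0.4079 − 0.5921·log₂0.5921 = 0.9754.
C = 1 − 0.9754 = 0.0246 bits per channel use.

0.0246 bits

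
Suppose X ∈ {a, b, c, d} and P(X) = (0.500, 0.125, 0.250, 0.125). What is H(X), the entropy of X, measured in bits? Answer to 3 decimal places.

1.750 bits

H(X) = −Σ p·log₂ p.
  −(0.500)·log₂(0.500) = 0.5000
  −(0.125)·log₂(0.125) = 0.3750
  −(0.250)·log₂(0.250) = 0.5000
  −(0.125)·log₂(0.125) = 0.3750
Sum: 0.5000 + 0.3750 + 0.5000 + 0.3750 = 1.750 bits.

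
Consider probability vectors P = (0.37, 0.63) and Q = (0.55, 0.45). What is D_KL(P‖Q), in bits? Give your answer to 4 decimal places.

D(P‖Q) = Σ p·log₂(p/q).
  0.37·log₂(0.37/0.55) = -0.21161
  0.63·log₂(0.63/0.45) = 0.30582
D(P‖Q) = 0.0942 bits.

0.0942 bits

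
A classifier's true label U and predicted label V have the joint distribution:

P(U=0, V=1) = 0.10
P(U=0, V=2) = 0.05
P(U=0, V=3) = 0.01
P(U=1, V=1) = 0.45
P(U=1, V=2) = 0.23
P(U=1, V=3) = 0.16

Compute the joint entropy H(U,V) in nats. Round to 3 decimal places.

H(U,V) = −Σ p(x,y)·ln p(x,y) over all 6 cells.
  cell (0,1): −0.10·ln0.10 = 0.2303
  cell (0,2): −0.05·ln0.05 = 0.1498
  cell (0,3): −0.01·ln0.01 = 0.0461
  cell (1,1): −0.45·ln0.45 = 0.3593
  cell (1,2): −0.23·ln0.23 = 0.3380
  cell (1,3): −0.16·ln0.16 = 0.2932
Sum = 1.417 nats.

1.417 nats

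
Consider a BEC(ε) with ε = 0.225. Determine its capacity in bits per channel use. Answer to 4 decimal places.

0.7750 bits

Binary erasure channel: capacity C = 1 − ε.
C = 1 − 0.225 = 0.7750 bits per channel use.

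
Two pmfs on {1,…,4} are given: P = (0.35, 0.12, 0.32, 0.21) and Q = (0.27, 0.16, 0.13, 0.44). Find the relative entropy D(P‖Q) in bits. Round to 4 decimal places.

0.2730 bits

D(P‖Q) = Σ p·log₂(p/q).
  0.35·log₂(0.35/0.27) = 0.13104
  0.12·log₂(0.12/0.16) = -0.04980
  0.32·log₂(0.32/0.13) = 0.41586
  0.21·log₂(0.21/0.44) = -0.22409
D(P‖Q) = 0.2730 bits.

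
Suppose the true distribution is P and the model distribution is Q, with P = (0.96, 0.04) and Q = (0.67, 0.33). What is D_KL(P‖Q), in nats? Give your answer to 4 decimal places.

0.2609 nats

D(P‖Q) = Σ p·ln(p/q).
  0.96·ln(0.96/0.67) = 0.34527
  0.04·ln(0.04/0.33) = -0.08441
D(P‖Q) = 0.2609 nats.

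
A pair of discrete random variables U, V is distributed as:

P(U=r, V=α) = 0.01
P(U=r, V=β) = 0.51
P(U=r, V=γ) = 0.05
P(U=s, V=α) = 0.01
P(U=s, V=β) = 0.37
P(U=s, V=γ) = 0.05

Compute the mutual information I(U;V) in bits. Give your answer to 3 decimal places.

0.002 bits

Marginals: p(U) = (0.5700, 0.4300), p(V) = (0.0200, 0.8800, 0.1000).
I(U;V) = Σ p(x,y)·log₂[p(x,y)/(p(x)p(y))].
  (r,α): 0.01·log₂(0.8772) = -0.0019
  (r,β): 0.51·log₂(1.0167) = 0.0122
  (r,γ): 0.05·log₂(0.8772) = -0.0095
  (s,α): 0.01·log₂(1.1628) = 0.0022
  (s,β): 0.37·log₂(0.9778) = -0.0120
  (s,γ): 0.05·log₂(1.1628) = 0.0109
Sum = 0.002 bits.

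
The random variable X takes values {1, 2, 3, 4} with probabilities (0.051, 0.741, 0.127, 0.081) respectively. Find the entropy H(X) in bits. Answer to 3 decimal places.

1.211 bits

H(X) = −Σ p·log₂ p.
  −(0.051)·log₂(0.051) = 0.2190
  −(0.741)·log₂(0.741) = 0.3204
  −(0.127)·log₂(0.127) = 0.3781
  −(0.081)·log₂(0.081) = 0.2937
Sum: 0.2190 + 0.3204 + 0.3781 + 0.2937 = 1.211 bits.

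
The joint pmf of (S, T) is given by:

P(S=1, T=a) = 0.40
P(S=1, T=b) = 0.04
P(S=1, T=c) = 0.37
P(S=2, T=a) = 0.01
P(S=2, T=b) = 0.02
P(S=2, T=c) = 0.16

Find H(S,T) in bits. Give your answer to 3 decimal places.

H(S,T) = −Σ p(x,y)·log₂ p(x,y) over all 6 cells.
  cell (1,a): −0.40·log₂0.40 = 0.5288
  cell (1,b): −0.04·log₂0.04 = 0.1858
  cell (1,c): −0.37·log₂0.37 = 0.5307
  cell (2,a): −0.01·log₂0.01 = 0.0664
  cell (2,b): −0.02·log₂0.02 = 0.1129
  cell (2,c): −0.16·log₂0.16 = 0.4230
Sum = 1.848 bits.

1.848 bits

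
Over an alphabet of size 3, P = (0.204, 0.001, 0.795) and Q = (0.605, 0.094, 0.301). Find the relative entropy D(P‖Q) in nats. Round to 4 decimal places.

D(P‖Q) = Σ p·ln(p/q).
  0.204·ln(0.204/0.605) = -0.22177
  0.001·ln(0.001/0.094) = -0.00454
  0.795·ln(0.795/0.301) = 0.77213
D(P‖Q) = 0.5458 nats.

0.5458 nats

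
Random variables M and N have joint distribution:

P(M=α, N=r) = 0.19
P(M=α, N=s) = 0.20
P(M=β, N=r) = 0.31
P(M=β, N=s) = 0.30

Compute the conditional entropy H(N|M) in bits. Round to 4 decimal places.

0.9997 bits

Chain rule: H(N|M) = H(M,N) − H(M).
Marginals: p(M) = (0.3900, 0.6100), p(N) = (0.5000, 0.5000).
H(M,N) = 1.9645 bits; H(M) = 0.9648 bits.
H(N|M) = 1.9645 − 0.9648 = 0.9997 bits.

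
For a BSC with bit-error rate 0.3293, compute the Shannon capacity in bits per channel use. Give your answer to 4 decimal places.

Binary symmetric channel: C = 1 − h₂(ε) where h₂ is the binary entropy function.
h₂(0.3293) = −0.3293·log₂0.3293 − 0.6707·log₂0.6707 = 0.9142.
C = 1 − 0.9142 = 0.0858 bits per channel use.

0.0858 bits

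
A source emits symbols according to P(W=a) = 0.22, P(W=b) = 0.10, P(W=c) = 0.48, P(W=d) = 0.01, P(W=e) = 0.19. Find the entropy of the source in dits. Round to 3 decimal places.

H(W) = −Σ p·log₁₀ p.
  −(0.22)·log₁₀(0.22) = 0.1447
  −(0.10)·log₁₀(0.10) = 0.1000
  −(0.48)·log₁₀(0.48) = 0.1530
  −(0.01)·log₁₀(0.01) = 0.0200
  −(0.19)·log₁₀(0.19) = 0.1370
Sum: 0.1447 + 0.1000 + 0.1530 + 0.0200 + 0.1370 = 0.555 dits.

0.555 dits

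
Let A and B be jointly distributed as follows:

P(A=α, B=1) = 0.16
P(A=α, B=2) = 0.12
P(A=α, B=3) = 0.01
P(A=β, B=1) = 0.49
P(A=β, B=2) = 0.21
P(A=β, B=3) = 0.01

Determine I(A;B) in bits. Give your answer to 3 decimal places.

Marginals: p(A) = (0.2900, 0.7100), p(B) = (0.6500, 0.3300, 0.0200).
I(A;B) = H(A) + H(B) − H(A,B).
H(A) = 0.8687, H(B) = 1.0447, H(A,B) = 1.9001.
I(A;B) = 0.8687 + 1.0447 − 1.9001 = 0.013 bits.

0.013 bits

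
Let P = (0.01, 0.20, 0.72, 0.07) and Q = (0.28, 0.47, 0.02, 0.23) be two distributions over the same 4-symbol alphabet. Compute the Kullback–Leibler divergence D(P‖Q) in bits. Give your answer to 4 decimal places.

3.3076 bits

D(P‖Q) = Σ p·log₂(p/q).
  0.01·log₂(0.01/0.28) = -0.04807
  0.20·log₂(0.20/0.47) = -0.24653
  0.72·log₂(0.72/0.02) = 3.72235
  0.07·log₂(0.07/0.23) = -0.12013
D(P‖Q) = 3.3076 bits.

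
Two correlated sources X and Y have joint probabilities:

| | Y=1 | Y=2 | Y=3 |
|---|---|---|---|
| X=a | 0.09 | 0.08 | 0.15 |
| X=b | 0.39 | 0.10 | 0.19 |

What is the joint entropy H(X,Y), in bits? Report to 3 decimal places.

2.332 bits

H(X,Y) = −Σ p(x,y)·log₂ p(x,y) over all 6 cells.
  cell (a,1): −0.09·log₂0.09 = 0.3127
  cell (a,2): −0.08·log₂0.08 = 0.2915
  cell (a,3): −0.15·log₂0.15 = 0.4105
  cell (b,1): −0.39·log₂0.39 = 0.5298
  cell (b,2): −0.10·log₂0.10 = 0.3322
  cell (b,3): −0.19·log₂0.19 = 0.4552
Sum = 2.332 bits.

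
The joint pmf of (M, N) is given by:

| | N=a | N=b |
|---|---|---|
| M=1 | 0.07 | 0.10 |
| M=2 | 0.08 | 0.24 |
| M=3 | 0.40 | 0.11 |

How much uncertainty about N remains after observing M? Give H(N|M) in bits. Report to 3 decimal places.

0.809 bits

Marginals: p(M) = (0.1700, 0.3200, 0.5100), p(N) = (0.5500, 0.4500).
H(N|M) = Σ p(M) · H(N|M=·).
  M=1: p=0.1700, H(N|M=1) = 0.9774
  M=2: p=0.3200, H(N|M=2) = 0.8113
  M=3: p=0.5100, H(N|M=3) = 0.7522
Weighted sum = 0.809 bits.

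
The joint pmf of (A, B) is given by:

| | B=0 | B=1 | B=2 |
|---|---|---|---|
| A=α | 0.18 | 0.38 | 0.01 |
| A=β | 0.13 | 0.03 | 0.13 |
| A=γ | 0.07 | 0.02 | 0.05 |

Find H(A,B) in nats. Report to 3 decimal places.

H(A,B) = −Σ p(x,y)·ln p(x,y) over all 9 cells.
  cell (α,0): −0.18·ln0.18 = 0.3087
  cell (α,1): −0.38·ln0.38 = 0.3677
  cell (α,2): −0.01·ln0.01 = 0.0461
  cell (β,0): −0.13·ln0.13 = 0.2652
  cell (β,1): −0.03·ln0.03 = 0.1052
  cell (β,2): −0.13·ln0.13 = 0.2652
  cell (γ,0): −0.07·ln0.07 = 0.1861
  cell (γ,1): −0.02·ln0.02 = 0.0782
  cell (γ,2): −0.05·ln0.05 = 0.1498
Sum = 1.772 nats.

1.772 nats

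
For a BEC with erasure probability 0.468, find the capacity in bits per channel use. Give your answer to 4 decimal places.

Binary erasure channel: capacity C = 1 − ε.
C = 1 − 0.468 = 0.5320 bits per channel use.

0.5320 bits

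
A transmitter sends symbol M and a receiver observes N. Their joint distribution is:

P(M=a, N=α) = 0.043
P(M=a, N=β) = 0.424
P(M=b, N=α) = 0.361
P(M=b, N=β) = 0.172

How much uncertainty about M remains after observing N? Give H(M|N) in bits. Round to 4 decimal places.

0.7143 bits

Marginals: p(M) = (0.4670, 0.5330), p(N) = (0.4040, 0.5960).
H(M|N) = Σ p(N) · H(M|N=·).
  N=α: p=0.4040, H(M|N=α) = 0.4891
  N=β: p=0.5960, H(M|N=β) = 0.8669
Weighted sum = 0.7143 bits.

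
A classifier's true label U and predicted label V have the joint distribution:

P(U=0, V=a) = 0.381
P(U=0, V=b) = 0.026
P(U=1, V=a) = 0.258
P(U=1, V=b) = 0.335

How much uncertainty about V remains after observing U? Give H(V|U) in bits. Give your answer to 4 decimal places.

Marginals: p(U) = (0.4070, 0.5930), p(V) = (0.6390, 0.3610).
H(V|U) = Σ p(U) · H(V|U=·).
  U=0: p=0.4070, H(V|U=0) = 0.3427
  U=1: p=0.5930, H(V|U=1) = 0.9878
Weighted sum = 0.7252 bits.

0.7252 bits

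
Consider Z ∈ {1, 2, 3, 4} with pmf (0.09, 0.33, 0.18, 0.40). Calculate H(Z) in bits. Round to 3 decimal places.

1.815 bits

H(Z) = −Σ p·log₂ p.
  −(0.09)·log₂(0.09) = 0.3127
  −(0.33)·log₂(0.33) = 0.5278
  −(0.18)·log₂(0.18) = 0.4453
  −(0.40)·log₂(0.40) = 0.5288
Sum: 0.3127 + 0.5278 + 0.4453 + 0.5288 = 1.815 bits.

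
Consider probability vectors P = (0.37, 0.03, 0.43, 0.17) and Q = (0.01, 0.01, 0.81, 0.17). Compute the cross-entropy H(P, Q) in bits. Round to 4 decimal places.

H(P,Q) = −Σ p·log₂ q.
  −0.37·log₂(0.01) = 2.45823
  −0.03·log₂(0.01) = 0.19932
  −0.43·log₂(0.81) = 0.13072
  −0.17·log₂(0.17) = 0.43459
H(P,Q) = 3.2229 bits.

3.2229 bits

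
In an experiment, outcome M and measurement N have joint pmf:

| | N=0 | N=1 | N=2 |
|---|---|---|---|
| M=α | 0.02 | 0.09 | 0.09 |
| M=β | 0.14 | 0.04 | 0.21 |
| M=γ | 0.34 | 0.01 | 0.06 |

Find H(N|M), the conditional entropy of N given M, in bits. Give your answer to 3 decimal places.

Chain rule: H(N|M) = H(M,N) − H(M).
Marginals: p(M) = (0.2000, 0.3900, 0.4100), p(N) = (0.5000, 0.1400, 0.3600).
H(M,N) = 2.6330 bits; H(M) = 1.5216 bits.
H(N|M) = 2.6330 − 1.5216 = 1.111 bits.

1.111 bits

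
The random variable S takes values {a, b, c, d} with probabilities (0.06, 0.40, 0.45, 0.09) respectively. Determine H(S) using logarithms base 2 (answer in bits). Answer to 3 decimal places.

1.603 bits

H(S) = −Σ p·log₂ p.
  −(0.06)·log₂(0.06) = 0.2435
  −(0.40)·log₂(0.40) = 0.5288
  −(0.45)·log₂(0.45) = 0.5184
  −(0.09)·log₂(0.09) = 0.3127
Sum: 0.2435 + 0.5288 + 0.5184 + 0.3127 = 1.603 bits.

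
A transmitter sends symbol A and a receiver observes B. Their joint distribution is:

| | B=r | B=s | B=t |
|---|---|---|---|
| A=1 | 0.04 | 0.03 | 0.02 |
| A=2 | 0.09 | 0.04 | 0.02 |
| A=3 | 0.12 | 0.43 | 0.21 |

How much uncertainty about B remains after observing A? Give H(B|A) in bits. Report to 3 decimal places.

1.401 bits

Chain rule: H(B|A) = H(A,B) − H(A).
Marginals: p(A) = (0.0900, 0.1500, 0.7600), p(B) = (0.2500, 0.5000, 0.2500).
H(A,B) = 2.4251 bits; H(A) = 1.0241 bits.
H(B|A) = 2.4251 − 1.0241 = 1.401 bits.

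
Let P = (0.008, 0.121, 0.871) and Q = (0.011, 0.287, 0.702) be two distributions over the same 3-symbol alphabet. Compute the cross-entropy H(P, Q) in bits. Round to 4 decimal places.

0.7146 bits

H(P,Q) = −Σ p·log₂ q.
  −0.008·log₂(0.011) = 0.05205
  −0.121·log₂(0.287) = 0.21791
  −0.871·log₂(0.702) = 0.44461
H(P,Q) = 0.7146 bits.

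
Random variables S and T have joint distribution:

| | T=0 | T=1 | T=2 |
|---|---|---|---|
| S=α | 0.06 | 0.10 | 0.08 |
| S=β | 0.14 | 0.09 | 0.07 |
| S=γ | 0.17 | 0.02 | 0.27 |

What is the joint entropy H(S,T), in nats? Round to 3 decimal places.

H(S,T) = −Σ p(x,y)·ln p(x,y) over all 9 cells.
  cell (α,0): −0.06·ln0.06 = 0.1688
  cell (α,1): −0.10·ln0.10 = 0.2303
  cell (α,2): −0.08·ln0.08 = 0.2021
  cell (β,0): −0.14·ln0.14 = 0.2753
  cell (β,1): −0.09·ln0.09 = 0.2167
  cell (β,2): −0.07·ln0.07 = 0.1861
  cell (γ,0): −0.17·ln0.17 = 0.3012
  cell (γ,1): −0.02·ln0.02 = 0.0782
  cell (γ,2): −0.27·ln0.27 = 0.3535
Sum = 2.012 nats.

2.012 nats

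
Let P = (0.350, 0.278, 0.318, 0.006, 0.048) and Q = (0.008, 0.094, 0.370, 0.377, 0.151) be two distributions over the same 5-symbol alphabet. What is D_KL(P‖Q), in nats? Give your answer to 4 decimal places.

1.4959 nats

D(P‖Q) = Σ p·ln(p/q).
  0.350·ln(0.350/0.008) = 1.32247
  0.278·ln(0.278/0.094) = 0.30144
  0.318·ln(0.318/0.370) = -0.04816
  0.006·ln(0.006/0.377) = -0.02484
  0.048·ln(0.048/0.151) = -0.05501
D(P‖Q) = 1.4959 nats.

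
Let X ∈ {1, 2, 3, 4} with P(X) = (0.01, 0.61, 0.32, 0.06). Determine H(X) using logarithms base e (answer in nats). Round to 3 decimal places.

H(X) = −Σ p·ln p.
  −(0.01)·ln(0.01) = 0.0461
  −(0.61)·ln(0.61) = 0.3015
  −(0.32)·ln(0.32) = 0.3646
  −(0.06)·ln(0.06) = 0.1688
Sum: 0.0461 + 0.3015 + 0.3646 + 0.1688 = 0.881 nats.

0.881 nats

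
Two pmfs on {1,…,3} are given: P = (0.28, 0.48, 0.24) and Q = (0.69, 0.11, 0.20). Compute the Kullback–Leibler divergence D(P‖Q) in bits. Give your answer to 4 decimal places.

0.7191 bits

D(P‖Q) = Σ p·log₂(p/q).
  0.28·log₂(0.28/0.69) = -0.36433
  0.48·log₂(0.48/0.11) = 1.02025
  0.24·log₂(0.24/0.20) = 0.06313
D(P‖Q) = 0.7191 bits.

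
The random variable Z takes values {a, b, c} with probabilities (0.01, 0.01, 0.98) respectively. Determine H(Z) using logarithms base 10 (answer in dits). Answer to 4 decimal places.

H(Z) = −Σ p·log₁₀ p.
  −(0.01)·log₁₀(0.01) = 0.02000
  −(0.01)·log₁₀(0.01) = 0.02000
  −(0.98)·log₁₀(0.98) = 0.00860
Sum: 0.02000 + 0.02000 + 0.00860 = 0.0486 dits.

0.0486 dits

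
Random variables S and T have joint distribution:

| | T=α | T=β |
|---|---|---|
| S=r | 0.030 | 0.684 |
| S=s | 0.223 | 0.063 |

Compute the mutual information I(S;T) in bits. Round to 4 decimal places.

0.4189 bits

Marginals: p(S) = (0.7140, 0.2860), p(T) = (0.2530, 0.7470).
I(S;T) = H(S) + H(T) − H(S,T).
H(S) = 0.8635, H(T) = 0.8160, H(S,T) = 1.2606.
I(S;T) = 0.8635 + 0.8160 − 1.2606 = 0.4189 bits.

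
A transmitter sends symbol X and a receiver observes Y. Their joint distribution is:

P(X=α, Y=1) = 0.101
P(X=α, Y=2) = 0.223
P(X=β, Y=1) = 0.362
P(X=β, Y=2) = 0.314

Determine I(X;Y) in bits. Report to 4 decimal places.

Marginals: p(X) = (0.3240, 0.6760), p(Y) = (0.4630, 0.5370).
I(X;Y) = H(X) + H(Y) − H(X,Y).
H(X) = 0.9087, H(Y) = 0.9960, H(X,Y) = 1.8722.
I(X;Y) = 0.9087 + 0.9960 − 1.8722 = 0.0325 bits.

0.0325 bits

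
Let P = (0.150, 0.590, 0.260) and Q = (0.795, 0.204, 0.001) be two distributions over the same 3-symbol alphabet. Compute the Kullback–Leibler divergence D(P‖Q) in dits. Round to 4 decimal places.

D(P‖Q) = Σ p·log₁₀(p/q).
  0.150·log₁₀(0.150/0.795) = -0.10864
  0.590·log₁₀(0.590/0.204) = 0.27212
  0.260·log₁₀(0.260/0.001) = 0.62789
D(P‖Q) = 0.7914 dits.

0.7914 dits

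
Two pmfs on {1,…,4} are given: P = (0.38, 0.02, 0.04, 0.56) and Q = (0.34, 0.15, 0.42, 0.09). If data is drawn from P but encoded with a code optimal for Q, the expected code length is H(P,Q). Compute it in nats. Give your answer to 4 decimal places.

1.8310 nats

H(P,Q) = −Σ p·ln q.
  −0.38·ln(0.34) = 0.40995
  −0.02·ln(0.15) = 0.03794
  −0.04·ln(0.42) = 0.03470
  −0.56·ln(0.09) = 1.34845
H(P,Q) = 1.8310 nats.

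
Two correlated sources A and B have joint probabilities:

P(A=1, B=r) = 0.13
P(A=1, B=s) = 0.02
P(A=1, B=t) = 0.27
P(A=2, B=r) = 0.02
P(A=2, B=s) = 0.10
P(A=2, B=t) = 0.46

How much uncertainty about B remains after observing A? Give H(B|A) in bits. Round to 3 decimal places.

Marginals: p(A) = (0.4200, 0.5800), p(B) = (0.1500, 0.1200, 0.7300).
H(B|A) = Σ p(A) · H(B|A=·).
  A=1: p=0.4200, H(B|A=1) = 1.1426
  A=2: p=0.5800, H(B|A=2) = 0.8700
Weighted sum = 0.984 bits.

0.984 bits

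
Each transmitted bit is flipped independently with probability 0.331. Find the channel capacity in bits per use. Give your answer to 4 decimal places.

Binary symmetric channel: C = 1 − h₂(ε) where h₂ is the binary entropy function.
h₂(0.331) = −0.331·log₂0.331 − 0.669·log₂0.669 = 0.9159.
C = 1 − 0.9159 = 0.0841 bits per channel use.

0.0841 bits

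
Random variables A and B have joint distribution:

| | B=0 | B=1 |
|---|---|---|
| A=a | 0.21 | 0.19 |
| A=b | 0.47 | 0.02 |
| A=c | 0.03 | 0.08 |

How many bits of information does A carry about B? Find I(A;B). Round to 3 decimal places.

0.256 bits

Marginals: p(A) = (0.4000, 0.4900, 0.1100), p(B) = (0.7100, 0.2900).
I(A;B) = Σ p(x,y)·log₂[p(x,y)/(p(x)p(y))].
  (a,0): 0.21·log₂(0.7394) = -0.0915
  (a,1): 0.19·log₂(1.6379) = 0.1353
  (b,0): 0.47·log₂(1.3510) = 0.2040
  (b,1): 0.02·log₂(0.1407) = -0.0566
  (c,0): 0.03·log₂(0.3841) = -0.0414
  (c,1): 0.08·log₂(2.5078) = 0.1061
Sum = 0.256 bits.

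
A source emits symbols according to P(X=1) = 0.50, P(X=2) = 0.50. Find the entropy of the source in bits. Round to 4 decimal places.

H(X) = −Σ p·log₂ p.
  −(0.50)·log₂(0.50) = 0.50000
  −(0.50)·log₂(0.50) = 0.50000
Sum: 0.50000 + 0.50000 = 1.0000 bits.

1.0000 bits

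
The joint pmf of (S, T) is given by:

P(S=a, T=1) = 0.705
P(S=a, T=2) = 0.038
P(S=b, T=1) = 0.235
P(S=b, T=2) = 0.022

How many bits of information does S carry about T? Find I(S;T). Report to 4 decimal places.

0.0027 bits

Marginals: p(S) = (0.7430, 0.2570), p(T) = (0.9400, 0.0600).
I(S;T) = H(S) + H(T) − H(S,T).
H(S) = 0.8222, H(T) = 0.3274, H(S,T) = 1.1469.
I(S;T) = 0.8222 + 0.3274 − 1.1469 = 0.0027 bits.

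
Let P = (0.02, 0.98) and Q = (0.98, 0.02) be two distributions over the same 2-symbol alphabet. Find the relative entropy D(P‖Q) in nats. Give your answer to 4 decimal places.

D(P‖Q) = Σ p·ln(p/q).
  0.02·ln(0.02/0.98) = -0.07784
  0.98·ln(0.98/0.02) = 3.81398
D(P‖Q) = 3.7361 nats.

3.7361 nats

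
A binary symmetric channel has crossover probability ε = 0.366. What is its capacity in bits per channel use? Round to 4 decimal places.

Binary symmetric channel: C = 1 − h₂(ε) where h₂ is the binary entropy function.
h₂(0.366) = −0.366·log₂0.366 − 0.634·log₂0.634 = 0.9476.
C = 1 − 0.9476 = 0.0524 bits per channel use.

0.0524 bits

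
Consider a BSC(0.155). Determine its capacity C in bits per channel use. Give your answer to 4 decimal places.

0.3778 bits

Binary symmetric channel: C = 1 − h₂(ε) where h₂ is the binary entropy function.
h₂(0.155) = −0.155·log₂0.155 − 0.845·log₂0.845 = 0.6222.
C = 1 − 0.6222 = 0.3778 bits per channel use.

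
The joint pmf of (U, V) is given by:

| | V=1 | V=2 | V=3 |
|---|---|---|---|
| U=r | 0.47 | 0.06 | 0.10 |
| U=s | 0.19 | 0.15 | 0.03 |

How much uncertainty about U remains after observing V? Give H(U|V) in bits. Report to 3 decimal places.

0.854 bits

Marginals: p(U) = (0.6300, 0.3700), p(V) = (0.6600, 0.2100, 0.1300).
H(U|V) = Σ p(V) · H(U|V=·).
  V=1: p=0.6600, H(U|V=1) = 0.8660
  V=2: p=0.2100, H(U|V=2) = 0.8631
  V=3: p=0.1300, H(U|V=3) = 0.7793
Weighted sum = 0.854 bits.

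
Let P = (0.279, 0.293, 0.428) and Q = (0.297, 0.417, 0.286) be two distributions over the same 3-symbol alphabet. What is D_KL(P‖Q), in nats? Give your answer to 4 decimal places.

D(P‖Q) = Σ p·ln(p/q).
  0.279·ln(0.279/0.297) = -0.01744
  0.293·ln(0.293/0.417) = -0.10340
  0.428·ln(0.428/0.286) = 0.17254
D(P‖Q) = 0.0517 nats.

0.0517 nats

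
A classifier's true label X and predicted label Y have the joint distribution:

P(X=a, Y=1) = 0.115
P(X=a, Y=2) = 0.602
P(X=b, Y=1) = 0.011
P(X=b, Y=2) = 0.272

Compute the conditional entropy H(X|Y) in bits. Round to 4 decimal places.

Marginals: p(X) = (0.7170, 0.2830), p(Y) = (0.1260, 0.8740).
H(X|Y) = Σ p(Y) · H(X|Y=·).
  Y=1: p=0.1260, H(X|Y=1) = 0.4274
  Y=2: p=0.8740, H(X|Y=2) = 0.8946
Weighted sum = 0.8357 bits.

0.8357 bits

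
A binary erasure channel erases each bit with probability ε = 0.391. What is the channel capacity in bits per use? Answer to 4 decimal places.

Binary erasure channel: capacity C = 1 − ε.
C = 1 − 0.391 = 0.6090 bits per channel use.

0.6090 bits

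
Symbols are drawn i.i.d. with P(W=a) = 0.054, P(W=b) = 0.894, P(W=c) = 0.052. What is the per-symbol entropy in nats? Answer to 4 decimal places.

0.4115 nats

H(W) = −Σ p·ln p.
  −(0.054)·ln(0.054) = 0.15761
  −(0.894)·ln(0.894) = 0.10017
  −(0.052)·ln(0.052) = 0.15374
Sum: 0.15761 + 0.10017 + 0.15374 = 0.4115 nats.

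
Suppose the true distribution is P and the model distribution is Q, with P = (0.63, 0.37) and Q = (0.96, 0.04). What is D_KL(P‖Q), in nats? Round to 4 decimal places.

0.5577 nats

D(P‖Q) = Σ p·ln(p/q).
  0.63·ln(0.63/0.96) = -0.26536
  0.37·ln(0.37/0.04) = 0.82311
D(P‖Q) = 0.5577 nats.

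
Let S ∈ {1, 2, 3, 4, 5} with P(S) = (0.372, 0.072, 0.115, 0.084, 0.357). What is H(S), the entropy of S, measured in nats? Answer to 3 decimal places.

1.382 nats

H(S) = −Σ p·ln p.
  −(0.372)·ln(0.372) = 0.3679
  −(0.072)·ln(0.072) = 0.1894
  −(0.115)·ln(0.115) = 0.2487
  −(0.084)·ln(0.084) = 0.2081
  −(0.357)·ln(0.357) = 0.3677
Sum: 0.3679 + 0.1894 + 0.2487 + 0.2081 + 0.3677 = 1.382 nats.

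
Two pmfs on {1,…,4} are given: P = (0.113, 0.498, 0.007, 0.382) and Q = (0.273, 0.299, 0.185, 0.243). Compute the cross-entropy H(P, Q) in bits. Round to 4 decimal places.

1.8758 bits

H(P,Q) = −Σ p·log₂ q.
  −0.113·log₂(0.273) = 0.21165
  −0.498·log₂(0.299) = 0.86741
  −0.007·log₂(0.185) = 0.01704
  −0.382·log₂(0.243) = 0.77965
H(P,Q) = 1.8758 bits.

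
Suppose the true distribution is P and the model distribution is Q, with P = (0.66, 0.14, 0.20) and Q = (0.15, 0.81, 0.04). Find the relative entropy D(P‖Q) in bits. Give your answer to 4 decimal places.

D(P‖Q) = Σ p·log₂(p/q).
  0.66·log₂(0.66/0.15) = 1.41075
  0.14·log₂(0.14/0.81) = -0.35455
  0.20·log₂(0.20/0.04) = 0.46439
D(P‖Q) = 1.5206 bits.

1.5206 bits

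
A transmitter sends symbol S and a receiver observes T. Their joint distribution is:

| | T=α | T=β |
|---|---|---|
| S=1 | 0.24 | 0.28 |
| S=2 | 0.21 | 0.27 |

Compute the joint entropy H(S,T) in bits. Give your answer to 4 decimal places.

H(S,T) = −Σ p(x,y)·log₂ p(x,y) over all 4 cells.
  cell (1,α): −0.24·log₂0.24 = 0.49413
  cell (1,β): −0.28·log₂0.28 = 0.51422
  cell (2,α): −0.21·log₂0.21 = 0.47282
  cell (2,β): −0.27·log₂0.27 = 0.51002
Sum = 1.9912 bits.

1.9912 bits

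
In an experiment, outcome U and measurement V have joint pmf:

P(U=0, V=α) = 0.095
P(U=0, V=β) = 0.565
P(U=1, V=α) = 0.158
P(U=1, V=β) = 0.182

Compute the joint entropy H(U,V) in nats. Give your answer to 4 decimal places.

1.1478 nats

H(U,V) = −Σ p(x,y)·ln p(x,y) over all 4 cells.
  cell (0,α): −0.095·ln0.095 = 0.22362
  cell (0,β): −0.565·ln0.565 = 0.32258
  cell (1,α): −0.158·ln0.158 = 0.29154
  cell (1,β): −0.182·ln0.182 = 0.31008
Sum = 1.1478 nats.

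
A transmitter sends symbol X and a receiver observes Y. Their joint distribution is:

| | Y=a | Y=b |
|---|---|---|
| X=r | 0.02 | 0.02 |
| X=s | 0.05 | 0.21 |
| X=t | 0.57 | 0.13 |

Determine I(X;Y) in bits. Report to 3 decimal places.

0.234 bits

Marginals: p(X) = (0.0400, 0.2600, 0.7000), p(Y) = (0.6400, 0.3600).
I(X;Y) = H(X) + H(Y) − H(X,Y).
H(X) = 1.0512, H(Y) = 0.9427, H(X,Y) = 1.7596.
I(X;Y) = 1.0512 + 0.9427 − 1.7596 = 0.234 bits.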